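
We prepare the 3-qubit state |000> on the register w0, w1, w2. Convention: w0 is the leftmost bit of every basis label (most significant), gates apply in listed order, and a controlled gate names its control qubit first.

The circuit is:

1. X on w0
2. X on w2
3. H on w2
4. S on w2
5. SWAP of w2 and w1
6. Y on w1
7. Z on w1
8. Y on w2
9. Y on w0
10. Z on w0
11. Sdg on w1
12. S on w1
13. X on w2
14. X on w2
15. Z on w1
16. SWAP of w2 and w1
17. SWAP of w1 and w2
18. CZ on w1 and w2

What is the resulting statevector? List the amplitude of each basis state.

The final amplitudes are -sqrt(2)/2 on |001>, -sqrt(2)*I/2 on |011>, and 0 on every other basis state.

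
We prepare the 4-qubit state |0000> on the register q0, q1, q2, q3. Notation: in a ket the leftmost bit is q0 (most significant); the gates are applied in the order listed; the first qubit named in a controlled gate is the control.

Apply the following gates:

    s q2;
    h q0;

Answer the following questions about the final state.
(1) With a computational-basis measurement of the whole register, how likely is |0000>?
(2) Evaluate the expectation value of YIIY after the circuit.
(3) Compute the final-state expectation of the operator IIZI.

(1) The probability of measuring |0000> is 1/2.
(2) The observable YIIY averages to 0.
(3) The expectation value of IIZI is 1.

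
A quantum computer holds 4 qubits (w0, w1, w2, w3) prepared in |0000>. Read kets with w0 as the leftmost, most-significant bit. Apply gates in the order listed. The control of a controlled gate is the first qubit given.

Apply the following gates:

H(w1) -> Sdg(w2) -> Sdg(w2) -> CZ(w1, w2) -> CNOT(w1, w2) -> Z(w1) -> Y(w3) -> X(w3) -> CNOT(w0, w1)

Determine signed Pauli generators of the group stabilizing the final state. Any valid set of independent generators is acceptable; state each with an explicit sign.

The stabilizer group can be generated by -IXXI, +ZIII, +IZZI, +IIIZ, among other valid generating sets.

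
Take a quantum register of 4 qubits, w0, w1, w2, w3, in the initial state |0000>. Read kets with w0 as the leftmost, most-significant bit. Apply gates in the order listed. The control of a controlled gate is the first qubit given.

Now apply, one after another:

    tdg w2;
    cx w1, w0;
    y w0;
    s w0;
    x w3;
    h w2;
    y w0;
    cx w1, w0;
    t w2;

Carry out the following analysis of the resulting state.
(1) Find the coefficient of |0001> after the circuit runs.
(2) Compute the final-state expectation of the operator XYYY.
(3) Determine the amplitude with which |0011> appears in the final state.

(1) |0001> carries amplitude sqrt(2)*I/2 in the final state.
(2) The expectation value of XYYY is 0.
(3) The amplitude on |0011> is sqrt(2)*exp(3*I*pi/4)/2.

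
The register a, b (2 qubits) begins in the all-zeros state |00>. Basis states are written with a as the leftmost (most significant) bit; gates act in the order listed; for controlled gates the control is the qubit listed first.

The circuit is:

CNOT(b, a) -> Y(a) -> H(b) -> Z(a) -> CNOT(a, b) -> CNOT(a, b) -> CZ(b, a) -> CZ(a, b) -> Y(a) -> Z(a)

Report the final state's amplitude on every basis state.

The resulting statevector has amplitude -sqrt(2)/2 on |00>, -sqrt(2)/2 on |01>, 0 on |10>, 0 on |11>.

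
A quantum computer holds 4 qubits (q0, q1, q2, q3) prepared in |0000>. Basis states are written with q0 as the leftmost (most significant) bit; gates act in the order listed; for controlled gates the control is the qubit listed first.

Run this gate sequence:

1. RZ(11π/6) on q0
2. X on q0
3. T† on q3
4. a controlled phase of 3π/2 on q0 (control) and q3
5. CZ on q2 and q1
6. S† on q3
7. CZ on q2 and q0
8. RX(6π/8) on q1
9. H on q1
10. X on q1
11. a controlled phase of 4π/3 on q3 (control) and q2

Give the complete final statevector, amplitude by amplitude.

After the circuit, the state carries amplitude sqrt(2)*(-sqrt(2 - sqrt(2)) - I*sqrt(sqrt(2) + 2))*exp(I*pi/12)/4 on |1000>, sqrt(2)*(-sqrt(2 - sqrt(2)) + I*sqrt(sqrt(2) + 2))*exp(I*pi/12)/4 on |1100>, and 0 on every other basis state.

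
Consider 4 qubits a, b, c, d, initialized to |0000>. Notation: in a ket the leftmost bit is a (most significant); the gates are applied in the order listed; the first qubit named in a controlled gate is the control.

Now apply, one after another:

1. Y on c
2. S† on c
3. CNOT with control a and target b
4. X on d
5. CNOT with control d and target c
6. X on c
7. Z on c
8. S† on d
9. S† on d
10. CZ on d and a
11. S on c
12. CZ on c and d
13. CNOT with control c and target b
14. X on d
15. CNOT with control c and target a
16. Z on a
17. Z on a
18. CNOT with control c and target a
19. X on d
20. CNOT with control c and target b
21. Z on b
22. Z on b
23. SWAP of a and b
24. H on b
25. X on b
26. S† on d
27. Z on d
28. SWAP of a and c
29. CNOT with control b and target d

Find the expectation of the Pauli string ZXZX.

The observable ZXZX averages to -1.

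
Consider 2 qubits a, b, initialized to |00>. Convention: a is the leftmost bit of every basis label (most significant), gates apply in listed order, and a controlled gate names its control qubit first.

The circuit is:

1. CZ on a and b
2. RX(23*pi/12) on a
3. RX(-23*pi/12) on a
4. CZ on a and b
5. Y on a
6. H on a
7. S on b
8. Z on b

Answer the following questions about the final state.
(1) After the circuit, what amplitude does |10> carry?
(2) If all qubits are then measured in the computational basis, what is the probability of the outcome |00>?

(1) The final state's coefficient on |10> equals -sqrt(2)*I/2. Key observation: gates 1-4 undo each other exactly, leaving only the rest of the circuit to track.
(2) A full measurement returns |00> with probability 1/2.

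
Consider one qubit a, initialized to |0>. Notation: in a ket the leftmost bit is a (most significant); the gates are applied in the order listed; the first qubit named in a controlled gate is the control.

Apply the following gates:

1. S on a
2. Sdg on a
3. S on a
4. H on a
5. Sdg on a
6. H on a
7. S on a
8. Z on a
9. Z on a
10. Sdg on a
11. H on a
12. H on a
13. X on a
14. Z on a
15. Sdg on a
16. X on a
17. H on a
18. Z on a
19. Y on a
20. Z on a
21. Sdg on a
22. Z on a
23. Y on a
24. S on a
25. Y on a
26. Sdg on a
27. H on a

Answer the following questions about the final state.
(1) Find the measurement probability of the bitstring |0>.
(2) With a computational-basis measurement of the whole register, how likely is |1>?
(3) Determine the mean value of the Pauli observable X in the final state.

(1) A full measurement returns |0> with probability 1/2.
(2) The probability of measuring |1> is 1/2.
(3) The expectation value of X is -1.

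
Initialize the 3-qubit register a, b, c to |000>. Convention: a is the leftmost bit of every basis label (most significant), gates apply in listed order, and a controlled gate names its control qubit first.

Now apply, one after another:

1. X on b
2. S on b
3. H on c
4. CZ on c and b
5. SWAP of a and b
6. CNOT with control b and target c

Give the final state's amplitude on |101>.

The amplitude on |101> is -sqrt(2)*I/2.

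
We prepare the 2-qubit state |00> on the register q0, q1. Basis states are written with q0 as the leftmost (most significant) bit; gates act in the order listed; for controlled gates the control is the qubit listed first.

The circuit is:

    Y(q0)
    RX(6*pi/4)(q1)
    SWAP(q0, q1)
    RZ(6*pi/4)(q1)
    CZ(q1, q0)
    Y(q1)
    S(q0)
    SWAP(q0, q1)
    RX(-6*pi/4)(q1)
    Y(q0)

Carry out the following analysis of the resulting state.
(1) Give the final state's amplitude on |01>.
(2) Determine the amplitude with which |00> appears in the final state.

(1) |01> carries amplitude 0 in the final state.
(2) The amplitude on |00> is 0.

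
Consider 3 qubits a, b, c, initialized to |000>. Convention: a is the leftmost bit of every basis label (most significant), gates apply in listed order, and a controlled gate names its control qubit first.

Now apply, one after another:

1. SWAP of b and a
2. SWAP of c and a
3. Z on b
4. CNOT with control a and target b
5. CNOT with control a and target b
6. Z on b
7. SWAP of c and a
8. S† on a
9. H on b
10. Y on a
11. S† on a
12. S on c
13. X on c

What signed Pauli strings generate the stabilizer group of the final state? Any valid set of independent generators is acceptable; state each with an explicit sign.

The stabilizer group can be generated by +IXI, -ZII, -IIZ, among other valid generating sets. Key observation: steps 2-7 multiply out to the identity, so the circuit reduces to the remaining gates.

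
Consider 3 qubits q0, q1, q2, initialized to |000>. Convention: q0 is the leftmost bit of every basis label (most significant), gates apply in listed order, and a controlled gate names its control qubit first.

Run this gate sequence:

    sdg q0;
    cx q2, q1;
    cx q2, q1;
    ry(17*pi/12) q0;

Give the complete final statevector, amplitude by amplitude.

The resulting statevector has amplitude -sqrt(3*sqrt(2) + 6)/4 + sqrt(2 - sqrt(2))/4 on |000>, sqrt(6 - 3*sqrt(2))/4 + sqrt(sqrt(2) + 2)/4 on |100>, and 0 on every other basis state. Key observation: steps 2-3 multiply out to the identity, so the circuit reduces to the remaining gates.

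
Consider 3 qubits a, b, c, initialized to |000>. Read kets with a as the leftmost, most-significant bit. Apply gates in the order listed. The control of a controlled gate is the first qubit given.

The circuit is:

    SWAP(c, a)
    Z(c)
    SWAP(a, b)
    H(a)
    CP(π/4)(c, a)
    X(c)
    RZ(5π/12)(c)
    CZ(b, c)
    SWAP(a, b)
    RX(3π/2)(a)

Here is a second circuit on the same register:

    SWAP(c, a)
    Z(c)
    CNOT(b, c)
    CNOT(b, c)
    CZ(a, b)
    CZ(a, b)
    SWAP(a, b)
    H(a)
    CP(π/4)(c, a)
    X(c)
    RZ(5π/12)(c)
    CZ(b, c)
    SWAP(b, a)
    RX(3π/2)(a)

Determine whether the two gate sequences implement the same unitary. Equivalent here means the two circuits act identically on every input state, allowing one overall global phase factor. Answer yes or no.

Yes: on every input state the two circuits agree up to one overall phase factor.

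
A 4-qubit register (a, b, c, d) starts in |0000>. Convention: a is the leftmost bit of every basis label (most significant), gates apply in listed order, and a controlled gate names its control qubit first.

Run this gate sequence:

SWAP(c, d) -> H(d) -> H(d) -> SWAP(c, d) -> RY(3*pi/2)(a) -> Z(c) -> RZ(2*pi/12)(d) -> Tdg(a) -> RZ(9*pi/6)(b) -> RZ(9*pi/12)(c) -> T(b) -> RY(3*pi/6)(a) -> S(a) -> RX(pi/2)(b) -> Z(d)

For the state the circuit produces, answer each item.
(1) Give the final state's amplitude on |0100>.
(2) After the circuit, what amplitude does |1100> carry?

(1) The final state's coefficient on |0100> equals sqrt(2)*(-1 - exp(I*pi/4))*exp(I*pi/24)/4.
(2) |1100> carries amplitude sqrt(2)*(1 - exp(I*pi/4))*exp(13*I*pi/24)/4 in the final state.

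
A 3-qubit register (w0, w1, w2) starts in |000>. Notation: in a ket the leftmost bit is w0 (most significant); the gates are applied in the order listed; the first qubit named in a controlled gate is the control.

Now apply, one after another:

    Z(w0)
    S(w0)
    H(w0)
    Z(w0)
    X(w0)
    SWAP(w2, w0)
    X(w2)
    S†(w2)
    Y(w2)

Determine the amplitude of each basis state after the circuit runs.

After the circuit, the state carries amplitude sqrt(2)/2 on |000>, sqrt(2)*I/2 on |001>, and 0 on every other basis state.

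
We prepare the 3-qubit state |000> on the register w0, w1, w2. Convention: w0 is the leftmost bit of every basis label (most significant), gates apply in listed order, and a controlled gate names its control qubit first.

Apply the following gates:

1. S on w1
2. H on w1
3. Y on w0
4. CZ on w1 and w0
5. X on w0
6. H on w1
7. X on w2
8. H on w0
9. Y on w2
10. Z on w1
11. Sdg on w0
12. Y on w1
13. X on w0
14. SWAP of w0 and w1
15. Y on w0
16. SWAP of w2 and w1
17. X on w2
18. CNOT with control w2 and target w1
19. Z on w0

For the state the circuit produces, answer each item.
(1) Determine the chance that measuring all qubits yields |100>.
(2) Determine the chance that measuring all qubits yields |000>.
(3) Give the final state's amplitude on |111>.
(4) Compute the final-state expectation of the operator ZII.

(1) Outcome |100> occurs with probability 1/2.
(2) The probability of measuring |000> is 0.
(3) The amplitude on |111> is -sqrt(2)*I/2.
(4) The observable ZII averages to -1.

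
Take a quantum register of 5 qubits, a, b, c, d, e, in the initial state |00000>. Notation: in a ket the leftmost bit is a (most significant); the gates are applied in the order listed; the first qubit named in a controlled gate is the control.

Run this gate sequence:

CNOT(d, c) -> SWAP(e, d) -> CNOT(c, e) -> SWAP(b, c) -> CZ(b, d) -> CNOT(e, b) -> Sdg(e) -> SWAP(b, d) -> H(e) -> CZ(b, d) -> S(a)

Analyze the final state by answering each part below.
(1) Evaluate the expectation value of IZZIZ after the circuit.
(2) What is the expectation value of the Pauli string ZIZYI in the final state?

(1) The observable IZZIZ averages to 0.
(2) The expectation value of ZIZYI is 0.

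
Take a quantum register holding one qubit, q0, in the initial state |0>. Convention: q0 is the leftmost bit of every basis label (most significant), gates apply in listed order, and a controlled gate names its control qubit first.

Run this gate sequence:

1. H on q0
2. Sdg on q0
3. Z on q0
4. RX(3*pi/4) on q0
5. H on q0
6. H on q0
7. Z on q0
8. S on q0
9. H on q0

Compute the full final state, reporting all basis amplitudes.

The resulting statevector has amplitude sqrt(2 - sqrt(2))/2 on |0>, sqrt(sqrt(2) + 2)/2 on |1>.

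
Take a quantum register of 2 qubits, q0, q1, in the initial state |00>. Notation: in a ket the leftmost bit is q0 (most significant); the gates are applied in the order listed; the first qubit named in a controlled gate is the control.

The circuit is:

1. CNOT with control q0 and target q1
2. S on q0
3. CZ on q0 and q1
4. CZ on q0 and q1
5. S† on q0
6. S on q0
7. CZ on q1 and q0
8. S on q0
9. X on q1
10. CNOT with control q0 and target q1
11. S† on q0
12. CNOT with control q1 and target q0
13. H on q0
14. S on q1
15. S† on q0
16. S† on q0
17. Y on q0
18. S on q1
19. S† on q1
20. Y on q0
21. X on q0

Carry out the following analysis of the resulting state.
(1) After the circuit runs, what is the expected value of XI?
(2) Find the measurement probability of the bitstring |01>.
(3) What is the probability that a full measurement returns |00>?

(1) The expectation value of XI is 1.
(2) The probability of measuring |01> is 1/2.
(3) The probability of measuring |00> is 0.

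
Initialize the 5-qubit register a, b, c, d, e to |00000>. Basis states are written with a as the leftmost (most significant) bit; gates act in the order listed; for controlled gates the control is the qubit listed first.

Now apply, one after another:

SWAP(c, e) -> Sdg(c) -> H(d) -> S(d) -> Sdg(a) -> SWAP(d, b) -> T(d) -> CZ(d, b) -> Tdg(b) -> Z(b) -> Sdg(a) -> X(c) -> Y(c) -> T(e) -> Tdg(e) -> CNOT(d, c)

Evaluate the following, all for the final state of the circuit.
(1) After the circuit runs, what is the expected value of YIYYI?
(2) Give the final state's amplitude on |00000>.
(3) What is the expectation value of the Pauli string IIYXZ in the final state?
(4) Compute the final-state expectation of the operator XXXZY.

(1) In the final state, YIYYI has expectation 0.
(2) The final state's coefficient on |00000> equals -sqrt(2)*I/2.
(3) The expectation value of IIYXZ is 0.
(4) The observable XXXZY averages to 0.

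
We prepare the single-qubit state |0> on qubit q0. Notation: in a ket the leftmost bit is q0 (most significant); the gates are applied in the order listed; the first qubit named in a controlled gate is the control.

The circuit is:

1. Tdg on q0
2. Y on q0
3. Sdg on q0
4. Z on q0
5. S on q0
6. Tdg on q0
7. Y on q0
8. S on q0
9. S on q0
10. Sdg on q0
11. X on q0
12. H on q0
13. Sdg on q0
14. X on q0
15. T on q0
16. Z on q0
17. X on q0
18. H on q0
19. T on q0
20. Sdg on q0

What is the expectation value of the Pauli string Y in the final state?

In the final state, Y has expectation 1/2.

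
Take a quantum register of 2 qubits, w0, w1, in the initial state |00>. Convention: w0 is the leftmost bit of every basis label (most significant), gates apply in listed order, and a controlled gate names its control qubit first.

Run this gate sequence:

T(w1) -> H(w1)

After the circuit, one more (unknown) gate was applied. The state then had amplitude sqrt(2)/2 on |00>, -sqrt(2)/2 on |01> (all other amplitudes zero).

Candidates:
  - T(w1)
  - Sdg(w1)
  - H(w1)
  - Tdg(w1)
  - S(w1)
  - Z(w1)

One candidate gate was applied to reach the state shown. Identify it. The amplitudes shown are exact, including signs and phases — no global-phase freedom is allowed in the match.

The unique candidate consistent with the amplitudes is Z(w1).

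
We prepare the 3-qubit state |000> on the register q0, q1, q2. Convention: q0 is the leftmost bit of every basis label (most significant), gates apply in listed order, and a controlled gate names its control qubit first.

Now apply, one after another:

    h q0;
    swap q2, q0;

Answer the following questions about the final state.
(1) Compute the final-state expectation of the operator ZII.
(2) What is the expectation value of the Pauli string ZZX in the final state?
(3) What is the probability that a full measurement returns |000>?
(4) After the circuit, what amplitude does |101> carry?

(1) The expectation value of ZII is 1.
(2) The expectation value of ZZX is 1.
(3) A full measurement returns |000> with probability 1/2.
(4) The amplitude on |101> is 0.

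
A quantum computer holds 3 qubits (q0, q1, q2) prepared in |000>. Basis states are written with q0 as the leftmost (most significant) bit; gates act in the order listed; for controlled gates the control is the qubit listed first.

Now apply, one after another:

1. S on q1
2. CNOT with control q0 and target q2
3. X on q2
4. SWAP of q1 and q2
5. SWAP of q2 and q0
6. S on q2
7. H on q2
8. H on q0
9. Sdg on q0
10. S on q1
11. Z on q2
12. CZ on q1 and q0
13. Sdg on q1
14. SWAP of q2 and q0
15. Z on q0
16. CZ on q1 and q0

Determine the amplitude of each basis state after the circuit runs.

The final amplitudes are 0 on |000>, 0 on |001>, 1/2 on |010>, I/2 on |011>, 0 on |100>, 0 on |101>, -1/2 on |110>, -I/2 on |111>.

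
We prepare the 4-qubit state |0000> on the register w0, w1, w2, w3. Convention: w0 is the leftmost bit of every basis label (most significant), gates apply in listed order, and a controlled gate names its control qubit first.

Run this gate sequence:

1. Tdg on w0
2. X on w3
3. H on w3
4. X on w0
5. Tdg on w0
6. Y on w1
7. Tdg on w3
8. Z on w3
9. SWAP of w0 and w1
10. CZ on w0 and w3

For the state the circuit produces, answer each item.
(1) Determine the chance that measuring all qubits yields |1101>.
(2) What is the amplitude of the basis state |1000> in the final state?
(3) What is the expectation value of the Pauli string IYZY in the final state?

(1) The probability of measuring |1101> is 1/2.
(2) The amplitude on |1000> is 0.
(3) The expectation value of IYZY is 0.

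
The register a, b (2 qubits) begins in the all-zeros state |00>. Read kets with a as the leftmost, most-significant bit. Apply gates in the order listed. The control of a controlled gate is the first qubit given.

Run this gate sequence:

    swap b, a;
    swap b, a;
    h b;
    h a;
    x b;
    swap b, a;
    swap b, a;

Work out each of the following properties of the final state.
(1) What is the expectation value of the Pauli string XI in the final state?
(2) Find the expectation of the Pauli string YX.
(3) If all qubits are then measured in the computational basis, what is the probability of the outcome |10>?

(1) The expectation value of XI is 1.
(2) The expectation value of YX is 0.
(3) A full measurement returns |10> with probability 1/4.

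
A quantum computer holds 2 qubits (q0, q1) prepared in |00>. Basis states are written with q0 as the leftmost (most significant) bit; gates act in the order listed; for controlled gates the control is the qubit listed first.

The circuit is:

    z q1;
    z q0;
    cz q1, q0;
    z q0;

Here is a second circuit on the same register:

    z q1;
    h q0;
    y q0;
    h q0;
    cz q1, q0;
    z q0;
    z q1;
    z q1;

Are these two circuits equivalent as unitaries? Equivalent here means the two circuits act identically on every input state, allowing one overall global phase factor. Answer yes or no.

No — the two circuits implement different unitaries, even allowing a global phase.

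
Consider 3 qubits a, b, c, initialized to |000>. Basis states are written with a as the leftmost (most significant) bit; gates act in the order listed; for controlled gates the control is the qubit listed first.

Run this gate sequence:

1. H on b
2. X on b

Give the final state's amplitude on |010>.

The amplitude on |010> is sqrt(2)/2.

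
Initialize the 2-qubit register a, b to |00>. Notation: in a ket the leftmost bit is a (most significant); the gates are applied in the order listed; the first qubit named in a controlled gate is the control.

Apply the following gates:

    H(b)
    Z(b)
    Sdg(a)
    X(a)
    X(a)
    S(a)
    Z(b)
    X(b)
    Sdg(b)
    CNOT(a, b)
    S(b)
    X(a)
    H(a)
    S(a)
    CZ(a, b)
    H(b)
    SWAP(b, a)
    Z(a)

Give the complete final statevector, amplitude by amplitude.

The resulting statevector has amplitude sqrt(2)/2 on |00>, 0 on |01>, 0 on |10>, sqrt(2)*I/2 on |11>. Key observation: steps 2-7 multiply out to the identity, so the circuit reduces to the remaining gates.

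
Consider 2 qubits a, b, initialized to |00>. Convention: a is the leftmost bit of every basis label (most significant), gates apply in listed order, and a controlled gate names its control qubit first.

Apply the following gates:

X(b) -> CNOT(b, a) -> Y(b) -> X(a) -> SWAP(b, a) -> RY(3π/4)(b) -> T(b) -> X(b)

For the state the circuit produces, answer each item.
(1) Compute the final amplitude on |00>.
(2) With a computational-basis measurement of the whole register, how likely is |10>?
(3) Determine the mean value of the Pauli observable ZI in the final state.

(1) |00> carries amplitude -sqrt(sqrt(2) + 2)*exp(3*I*pi/4)/2 in the final state.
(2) Outcome |10> occurs with probability 0.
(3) The observable ZI averages to 1.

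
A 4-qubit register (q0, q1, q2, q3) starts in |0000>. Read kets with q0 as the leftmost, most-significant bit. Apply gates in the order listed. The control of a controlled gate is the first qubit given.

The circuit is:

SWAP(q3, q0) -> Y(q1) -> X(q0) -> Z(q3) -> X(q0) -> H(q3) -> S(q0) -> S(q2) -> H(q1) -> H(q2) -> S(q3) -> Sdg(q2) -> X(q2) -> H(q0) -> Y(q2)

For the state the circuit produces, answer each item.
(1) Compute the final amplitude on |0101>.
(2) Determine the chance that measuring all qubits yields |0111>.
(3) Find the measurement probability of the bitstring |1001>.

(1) The final state's coefficient on |0101> equals -I/4.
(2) Outcome |0111> occurs with probability 1/16.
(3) A full measurement returns |1001> with probability 1/16.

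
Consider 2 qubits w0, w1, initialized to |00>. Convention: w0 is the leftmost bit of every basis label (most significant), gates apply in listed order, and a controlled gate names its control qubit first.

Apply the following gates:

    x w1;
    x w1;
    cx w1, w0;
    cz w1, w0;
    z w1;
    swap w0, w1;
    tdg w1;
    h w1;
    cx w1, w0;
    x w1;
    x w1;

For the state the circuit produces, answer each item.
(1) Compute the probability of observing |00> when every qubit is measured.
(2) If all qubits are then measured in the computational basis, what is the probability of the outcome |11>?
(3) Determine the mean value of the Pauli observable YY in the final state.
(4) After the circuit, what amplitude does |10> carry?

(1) A full measurement returns |00> with probability 1/2.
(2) The probability of measuring |11> is 1/2.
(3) The expectation value of YY is -1.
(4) The final state's coefficient on |10> equals 0.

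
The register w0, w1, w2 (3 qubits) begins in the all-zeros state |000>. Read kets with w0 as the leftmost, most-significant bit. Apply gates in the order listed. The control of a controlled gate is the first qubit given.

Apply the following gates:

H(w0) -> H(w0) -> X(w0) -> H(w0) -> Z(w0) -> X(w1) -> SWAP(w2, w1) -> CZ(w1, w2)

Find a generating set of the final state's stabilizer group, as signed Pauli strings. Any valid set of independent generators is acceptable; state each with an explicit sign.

One valid set of independent stabilizer generators is +XII, +IZI, -IIZ (any independent generating set of the same group is equally correct). Key observation: gates 2-5 undo each other exactly, leaving only the rest of the circuit to track.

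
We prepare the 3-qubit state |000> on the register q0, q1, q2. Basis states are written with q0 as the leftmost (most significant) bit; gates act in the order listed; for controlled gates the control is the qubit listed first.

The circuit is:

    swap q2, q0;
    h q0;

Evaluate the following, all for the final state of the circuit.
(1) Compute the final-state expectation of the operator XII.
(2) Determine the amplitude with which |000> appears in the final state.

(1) The expectation value of XII is 1.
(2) The final state's coefficient on |000> equals sqrt(2)/2.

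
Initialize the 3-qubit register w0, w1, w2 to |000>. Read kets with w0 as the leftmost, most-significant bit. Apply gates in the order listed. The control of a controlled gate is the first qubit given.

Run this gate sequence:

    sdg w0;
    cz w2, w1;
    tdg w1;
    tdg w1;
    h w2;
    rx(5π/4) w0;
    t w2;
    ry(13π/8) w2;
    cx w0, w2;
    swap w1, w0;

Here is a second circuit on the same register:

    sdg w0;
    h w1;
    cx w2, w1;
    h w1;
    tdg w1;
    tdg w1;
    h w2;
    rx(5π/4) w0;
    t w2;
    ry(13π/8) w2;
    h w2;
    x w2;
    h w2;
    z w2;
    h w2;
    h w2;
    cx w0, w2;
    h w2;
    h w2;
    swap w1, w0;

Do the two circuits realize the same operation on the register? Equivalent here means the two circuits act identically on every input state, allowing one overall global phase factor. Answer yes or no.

Yes, they are equivalent — the unitaries differ by at most a global phase.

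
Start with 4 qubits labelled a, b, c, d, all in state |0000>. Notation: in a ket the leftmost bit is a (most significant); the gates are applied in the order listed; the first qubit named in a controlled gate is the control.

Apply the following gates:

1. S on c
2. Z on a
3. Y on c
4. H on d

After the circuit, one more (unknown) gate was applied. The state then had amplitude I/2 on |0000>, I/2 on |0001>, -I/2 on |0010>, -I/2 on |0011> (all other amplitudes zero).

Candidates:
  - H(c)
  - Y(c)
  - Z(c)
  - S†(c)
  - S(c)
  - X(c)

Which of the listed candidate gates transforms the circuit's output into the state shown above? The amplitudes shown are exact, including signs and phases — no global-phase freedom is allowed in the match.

The applied gate was H(c).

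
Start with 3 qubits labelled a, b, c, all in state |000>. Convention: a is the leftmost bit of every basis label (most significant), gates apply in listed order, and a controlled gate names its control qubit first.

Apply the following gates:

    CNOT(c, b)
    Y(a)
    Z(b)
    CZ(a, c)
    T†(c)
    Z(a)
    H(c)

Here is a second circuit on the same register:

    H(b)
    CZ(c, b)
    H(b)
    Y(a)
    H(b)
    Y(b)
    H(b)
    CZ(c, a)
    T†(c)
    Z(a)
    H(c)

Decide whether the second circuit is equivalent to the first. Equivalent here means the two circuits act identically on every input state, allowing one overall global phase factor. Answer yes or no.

No — the two circuits implement different unitaries, even allowing a global phase.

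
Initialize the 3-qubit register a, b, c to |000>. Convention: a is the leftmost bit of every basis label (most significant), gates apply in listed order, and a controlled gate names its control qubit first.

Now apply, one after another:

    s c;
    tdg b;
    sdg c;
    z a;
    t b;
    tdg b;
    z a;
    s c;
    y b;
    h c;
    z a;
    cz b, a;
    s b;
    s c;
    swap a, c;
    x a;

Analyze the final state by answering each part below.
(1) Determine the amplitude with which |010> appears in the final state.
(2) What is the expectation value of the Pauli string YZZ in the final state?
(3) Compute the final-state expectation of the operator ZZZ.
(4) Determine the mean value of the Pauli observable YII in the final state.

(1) The amplitude on |010> is -sqrt(2)*I/2. Key observation: the block from step 3 through step 8 cancels to the identity and can be dropped.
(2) In the final state, YZZ has expectation 1.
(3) In the final state, ZZZ has expectation 0.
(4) In the final state, YII has expectation -1.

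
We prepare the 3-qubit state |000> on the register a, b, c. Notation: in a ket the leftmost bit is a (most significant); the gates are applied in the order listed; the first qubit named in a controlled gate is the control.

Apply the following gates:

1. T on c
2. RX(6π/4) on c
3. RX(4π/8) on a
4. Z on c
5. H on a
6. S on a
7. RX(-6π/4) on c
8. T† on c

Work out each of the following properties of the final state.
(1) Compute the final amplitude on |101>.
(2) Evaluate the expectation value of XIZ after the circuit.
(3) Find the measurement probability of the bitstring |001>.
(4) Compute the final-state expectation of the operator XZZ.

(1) The final state's coefficient on |101> equals sqrt(2)/2.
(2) The observable XIZ averages to 1.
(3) The probability of measuring |001> is 1/2.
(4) The expectation value of XZZ is 1.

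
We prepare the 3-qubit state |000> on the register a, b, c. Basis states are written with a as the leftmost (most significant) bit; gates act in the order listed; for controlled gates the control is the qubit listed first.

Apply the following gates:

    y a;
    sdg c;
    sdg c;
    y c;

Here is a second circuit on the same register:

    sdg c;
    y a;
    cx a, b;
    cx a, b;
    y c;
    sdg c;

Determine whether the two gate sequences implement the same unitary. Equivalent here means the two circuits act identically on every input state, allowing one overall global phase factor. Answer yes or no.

No — the two circuits implement different unitaries, even allowing a global phase.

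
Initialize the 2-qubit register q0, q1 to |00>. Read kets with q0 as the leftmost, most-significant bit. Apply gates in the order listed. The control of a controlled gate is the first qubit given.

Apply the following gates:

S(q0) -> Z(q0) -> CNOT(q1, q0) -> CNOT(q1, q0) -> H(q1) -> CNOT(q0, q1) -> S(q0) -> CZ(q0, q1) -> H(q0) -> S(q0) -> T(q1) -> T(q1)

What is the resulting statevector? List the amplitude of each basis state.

The final amplitudes are 1/2 on |00>, I/2 on |01>, I/2 on |10>, -1/2 on |11>.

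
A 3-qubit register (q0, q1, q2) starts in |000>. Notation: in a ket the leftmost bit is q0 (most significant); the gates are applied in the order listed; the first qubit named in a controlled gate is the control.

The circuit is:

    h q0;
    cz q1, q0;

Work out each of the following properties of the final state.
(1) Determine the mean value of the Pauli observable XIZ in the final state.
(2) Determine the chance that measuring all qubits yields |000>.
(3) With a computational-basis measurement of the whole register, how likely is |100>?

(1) The expectation value of XIZ is 1.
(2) The probability of measuring |000> is 1/2.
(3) Outcome |100> occurs with probability 1/2.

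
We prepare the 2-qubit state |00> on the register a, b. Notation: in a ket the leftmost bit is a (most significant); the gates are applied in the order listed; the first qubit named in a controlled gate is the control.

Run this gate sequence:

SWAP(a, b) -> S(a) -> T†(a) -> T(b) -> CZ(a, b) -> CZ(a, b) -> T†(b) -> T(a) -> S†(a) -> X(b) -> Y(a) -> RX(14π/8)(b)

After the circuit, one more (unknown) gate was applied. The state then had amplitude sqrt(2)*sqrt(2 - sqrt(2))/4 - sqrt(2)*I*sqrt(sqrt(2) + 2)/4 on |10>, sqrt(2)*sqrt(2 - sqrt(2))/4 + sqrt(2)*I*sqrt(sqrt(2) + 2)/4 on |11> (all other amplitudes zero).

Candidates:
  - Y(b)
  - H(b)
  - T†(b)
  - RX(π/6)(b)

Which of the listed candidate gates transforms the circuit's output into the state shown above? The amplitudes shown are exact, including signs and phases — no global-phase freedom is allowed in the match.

The unique candidate consistent with the amplitudes is H(b). Key observation: steps 2-9 multiply out to the identity, so the circuit reduces to the remaining gates.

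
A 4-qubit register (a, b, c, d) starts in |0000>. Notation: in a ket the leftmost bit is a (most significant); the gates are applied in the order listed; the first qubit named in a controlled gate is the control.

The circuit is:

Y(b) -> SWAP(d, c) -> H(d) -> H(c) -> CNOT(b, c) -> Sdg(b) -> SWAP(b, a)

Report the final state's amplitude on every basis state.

The resulting statevector has amplitude 1/2 on |1000>, 1/2 on |1001>, 1/2 on |1010>, 1/2 on |1011>, and 0 on every other basis state.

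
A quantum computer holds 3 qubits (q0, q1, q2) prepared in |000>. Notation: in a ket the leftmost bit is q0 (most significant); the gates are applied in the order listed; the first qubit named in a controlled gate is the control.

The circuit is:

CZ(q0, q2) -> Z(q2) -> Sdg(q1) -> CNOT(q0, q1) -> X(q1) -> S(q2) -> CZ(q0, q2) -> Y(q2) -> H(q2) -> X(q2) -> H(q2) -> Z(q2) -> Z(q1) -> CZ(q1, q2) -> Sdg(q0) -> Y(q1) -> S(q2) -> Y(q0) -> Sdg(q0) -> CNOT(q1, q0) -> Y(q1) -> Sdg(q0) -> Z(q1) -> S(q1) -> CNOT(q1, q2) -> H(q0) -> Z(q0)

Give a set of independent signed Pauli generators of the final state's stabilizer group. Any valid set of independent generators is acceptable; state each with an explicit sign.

One valid set of independent stabilizer generators is +XII, -IZI, +IIZ (any independent generating set of the same group is equally correct). Key observation: gates 9-12 undo each other exactly, leaving only the rest of the circuit to track.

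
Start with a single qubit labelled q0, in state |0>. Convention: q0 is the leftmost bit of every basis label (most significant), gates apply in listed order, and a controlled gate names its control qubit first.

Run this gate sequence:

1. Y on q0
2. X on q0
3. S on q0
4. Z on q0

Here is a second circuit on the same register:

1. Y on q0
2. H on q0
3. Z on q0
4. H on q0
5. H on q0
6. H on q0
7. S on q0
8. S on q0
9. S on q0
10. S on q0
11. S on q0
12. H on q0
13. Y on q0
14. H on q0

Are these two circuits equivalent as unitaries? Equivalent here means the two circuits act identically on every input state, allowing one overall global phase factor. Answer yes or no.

No — the two circuits implement different unitaries, even allowing a global phase.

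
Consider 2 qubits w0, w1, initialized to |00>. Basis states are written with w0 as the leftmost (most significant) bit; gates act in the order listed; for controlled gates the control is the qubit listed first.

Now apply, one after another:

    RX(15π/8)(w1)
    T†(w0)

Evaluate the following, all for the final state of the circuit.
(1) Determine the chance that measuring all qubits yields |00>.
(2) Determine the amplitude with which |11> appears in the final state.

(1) A full measurement returns |00> with probability cos(pi/16)**2.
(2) The final state's coefficient on |11> equals 0.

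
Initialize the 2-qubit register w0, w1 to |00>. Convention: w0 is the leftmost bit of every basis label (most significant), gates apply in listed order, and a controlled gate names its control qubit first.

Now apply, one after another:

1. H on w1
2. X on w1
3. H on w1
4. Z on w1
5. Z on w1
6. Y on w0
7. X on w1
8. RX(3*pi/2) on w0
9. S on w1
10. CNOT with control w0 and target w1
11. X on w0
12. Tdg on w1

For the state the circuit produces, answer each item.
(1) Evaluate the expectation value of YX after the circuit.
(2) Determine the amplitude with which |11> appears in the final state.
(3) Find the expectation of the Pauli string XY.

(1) The expectation value of YX is sqrt(2)/2. Key observation: gates 1-4 undo each other exactly, leaving only the rest of the circuit to track.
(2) The final state's coefficient on |11> equals sqrt(2)*exp(I*pi/4)/2.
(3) The observable XY averages to sqrt(2)/2.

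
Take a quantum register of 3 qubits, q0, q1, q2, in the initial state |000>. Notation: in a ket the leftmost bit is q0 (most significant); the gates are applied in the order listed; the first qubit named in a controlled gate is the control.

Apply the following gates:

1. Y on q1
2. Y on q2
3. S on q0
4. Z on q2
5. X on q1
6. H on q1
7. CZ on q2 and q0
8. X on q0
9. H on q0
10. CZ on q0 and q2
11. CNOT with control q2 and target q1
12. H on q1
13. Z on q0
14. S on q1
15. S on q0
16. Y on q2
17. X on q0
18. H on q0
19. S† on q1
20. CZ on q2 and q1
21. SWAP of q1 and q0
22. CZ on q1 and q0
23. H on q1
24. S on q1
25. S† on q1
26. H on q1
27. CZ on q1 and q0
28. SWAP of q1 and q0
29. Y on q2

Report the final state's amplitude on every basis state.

After the circuit, the state carries amplitude 1/2 - I/2 on |001>, -1/2 - I/2 on |101>, and 0 on every other basis state. Key observation: gates 21-28 undo each other exactly, leaving only the rest of the circuit to track.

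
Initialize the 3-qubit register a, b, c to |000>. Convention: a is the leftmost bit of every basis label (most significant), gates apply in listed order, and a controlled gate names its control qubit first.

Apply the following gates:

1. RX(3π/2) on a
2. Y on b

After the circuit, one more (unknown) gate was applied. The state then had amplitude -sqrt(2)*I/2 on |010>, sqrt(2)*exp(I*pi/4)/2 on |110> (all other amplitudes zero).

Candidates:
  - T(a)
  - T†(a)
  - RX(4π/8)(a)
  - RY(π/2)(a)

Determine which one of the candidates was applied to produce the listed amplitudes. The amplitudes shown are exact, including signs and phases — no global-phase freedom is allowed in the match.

The applied gate was T(a).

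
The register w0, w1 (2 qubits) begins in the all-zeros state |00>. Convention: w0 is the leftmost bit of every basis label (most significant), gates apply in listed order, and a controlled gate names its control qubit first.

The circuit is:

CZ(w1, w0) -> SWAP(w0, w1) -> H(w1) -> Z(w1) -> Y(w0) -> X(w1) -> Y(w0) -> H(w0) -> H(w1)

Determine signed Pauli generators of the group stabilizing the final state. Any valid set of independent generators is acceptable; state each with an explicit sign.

The stabilizer group can be generated by +XI, -IZ, among other valid generating sets.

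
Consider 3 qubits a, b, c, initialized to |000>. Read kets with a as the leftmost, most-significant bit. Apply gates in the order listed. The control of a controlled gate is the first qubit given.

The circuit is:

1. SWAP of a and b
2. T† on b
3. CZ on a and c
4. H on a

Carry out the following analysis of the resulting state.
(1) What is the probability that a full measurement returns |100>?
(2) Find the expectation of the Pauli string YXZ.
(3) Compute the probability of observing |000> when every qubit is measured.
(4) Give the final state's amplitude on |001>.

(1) A full measurement returns |100> with probability 1/2.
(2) The observable YXZ averages to 0.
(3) A full measurement returns |000> with probability 1/2.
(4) |001> carries amplitude 0 in the final state.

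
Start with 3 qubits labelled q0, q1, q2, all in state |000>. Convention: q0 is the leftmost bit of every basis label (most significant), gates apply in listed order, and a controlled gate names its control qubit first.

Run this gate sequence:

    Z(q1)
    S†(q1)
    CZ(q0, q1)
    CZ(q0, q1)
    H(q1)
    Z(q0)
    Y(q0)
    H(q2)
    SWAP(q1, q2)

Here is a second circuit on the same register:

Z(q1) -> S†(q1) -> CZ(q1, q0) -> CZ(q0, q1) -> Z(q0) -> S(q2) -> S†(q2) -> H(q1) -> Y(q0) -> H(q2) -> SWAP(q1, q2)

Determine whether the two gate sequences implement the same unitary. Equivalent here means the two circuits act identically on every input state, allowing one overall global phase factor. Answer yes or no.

Yes — the two circuits implement the same unitary up to a global phase.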